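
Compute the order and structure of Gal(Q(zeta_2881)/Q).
|Gal(Q(zeta_2881)/Q)| = phi(2881) = 2772; group ≅ (Z/2881Z)^* ≅ Z/42Z × Z/66Z

The n-th cyclotomic polynomial Φ_2881(x) is the minimal polynomial of zeta_2881 over Q and has degree phi(2881) = 2772. So Q(zeta_2881) is a degree-2772 Galois extension with Galois group (Z/2881Z)^*. By CRT, (Z/2881Z)^* ≅ (Z/43Z)^* × (Z/67Z)^*. Each prime-power unit group is (Z/43Z)^* ≅ Z/42Z; (Z/67Z)^* ≅ Z/66Z. Hence Gal(Q(zeta_2881)/Q) ≅ Z/42Z × Z/66Z.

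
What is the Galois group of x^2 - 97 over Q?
Gal(K/Q) = Z/2Z (cyclic of order 2)

x^2 - 97 is irreducible over Q since 97 is not a rational square. The splitting field Q(sqrt(97)) has degree 2 over Q, and its unique nontrivial automorphism is sqrt(97) ↦ -sqrt(97). Hence Gal(Q(sqrt(97))/Q) = Z/2Z.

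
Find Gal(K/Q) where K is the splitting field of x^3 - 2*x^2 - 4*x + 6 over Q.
Gal(K/Q) = S_3 (symmetric group of order 6)

Compute the discriminant of x^3 + (-2)*x^2 + (-4)*x + (6): Δ = 404. Since Δ is not a rational square, the Galois group is not contained in A_3; it must be the full S_3 (irreducibility of the cubic rules out anything smaller).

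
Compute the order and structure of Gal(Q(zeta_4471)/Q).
|Gal(Q(zeta_4471)/Q)| = phi(4471) = 4192; group ≅ (Z/4471Z)^* ≅ Z/16Z × Z/262Z

The n-th cyclotomic polynomial Φ_4471(x) is the minimal polynomial of zeta_4471 over Q and has degree phi(4471) = 4192. So Q(zeta_4471) is a degree-4192 Galois extension with Galois group (Z/4471Z)^*. By CRT, (Z/4471Z)^* ≅ (Z/17Z)^* × (Z/263Z)^*. Each prime-power unit group is (Z/17Z)^* ≅ Z/16Z; (Z/263Z)^* ≅ Z/262Z. Hence Gal(Q(zeta_4471)/Q) ≅ Z/16Z × Z/262Z.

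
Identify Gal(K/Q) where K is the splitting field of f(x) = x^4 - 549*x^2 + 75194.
Gal(K/Q) = V_4 (Klein four-group, Z/2Z × Z/2Z)

f factors as (x^2 - 262)(x^2 - 287), so the splitting field is K = Q(sqrt(262), sqrt(287)). The elements 262, 287, 75194 are all non-squares in Q, so sqrt(262) and sqrt(287) generate independent quadratic extensions. Thus [K:Q] = 4 and Gal(K/Q) is generated by the two order-2 automorphisms sqrt(262) ↦ -sqrt(262) and sqrt(287) ↦ -sqrt(287), giving V_4.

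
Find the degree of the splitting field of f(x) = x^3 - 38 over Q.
[K:Q] = 6

x^3 - 38 has one real root r = 38^(1/3) and two complex roots r*zeta_3, r*zeta_3^2 where zeta_3 = e^(2*pi*i/3). The splitting field is Q(r, zeta_3). [Q(r):Q] = 3 and [Q(zeta_3):Q] = 2 with gcd = 1, so [Q(r, zeta_3):Q] = 3 * 2 = 6.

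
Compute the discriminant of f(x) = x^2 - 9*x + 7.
Δ = 53

For a quadratic a x^2 + b x + c the discriminant is Δ = b^2 - 4ac = (-9)^2 - 4*(1)*(7) = 81 - (28) = 53.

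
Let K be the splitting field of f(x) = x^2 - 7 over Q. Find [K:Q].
[K:Q] = 2

The polynomial x^2 - 7 is irreducible over Q since 7 is not a perfect square. Its splitting field is Q(sqrt(7)), which has degree 2 over Q.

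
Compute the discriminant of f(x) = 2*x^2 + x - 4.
Δ = 33

For a quadratic a x^2 + b x + c the discriminant is Δ = b^2 - 4ac = (1)^2 - 4*(2)*(-4) = 1 - (-32) = 33.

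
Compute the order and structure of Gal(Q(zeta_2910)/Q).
|Gal(Q(zeta_2910)/Q)| = phi(2910) = 768; group ≅ (Z/2910Z)^* ≅ Z/2Z × Z/4Z × Z/96Z

The n-th cyclotomic polynomial Φ_2910(x) is the minimal polynomial of zeta_2910 over Q and has degree phi(2910) = 768. So Q(zeta_2910) is a degree-768 Galois extension with Galois group (Z/2910Z)^*. By CRT, (Z/2910Z)^* ≅ (Z/2Z)^* × (Z/3Z)^* × (Z/5Z)^* × (Z/97Z)^*. Each prime-power unit group is (Z/2Z)^* ≅ trivial group (order 1); (Z/3Z)^* ≅ Z/2Z; (Z/5Z)^* ≅ Z/4Z; (Z/97Z)^* ≅ Z/96Z. Hence Gal(Q(zeta_2910)/Q) ≅ Z/2Z × Z/4Z × Z/96Z.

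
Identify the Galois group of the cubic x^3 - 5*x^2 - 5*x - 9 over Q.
Gal(K/Q) = S_3 (symmetric group of order 6)

Compute the discriminant of x^3 + (-5)*x^2 + (-5)*x + (-9): Δ = -9612. Since Δ is not a rational square, the Galois group is not contained in A_3; it must be the full S_3 (irreducibility of the cubic rules out anything smaller).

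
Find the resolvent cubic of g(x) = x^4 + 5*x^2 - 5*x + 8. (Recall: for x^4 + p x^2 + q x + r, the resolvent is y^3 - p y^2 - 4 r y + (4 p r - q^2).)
h(y) = y^3 - 5*y^2 - 32*y + 135

Identify coefficients: p = 5, q = -5, r = 8.
Plug into h(y) = y^3 - p y^2 - 4 r y + (4 p r - q^2):
  h(y) = y^3 - (5) y^2 - 4*(8) y + (4*(5)*(8) - (-5)^2)
       = y^3 + (-5) y^2 + (-32) y + (135).
Simplifying: h(y) = y^3 - 5*y^2 - 32*y + 135.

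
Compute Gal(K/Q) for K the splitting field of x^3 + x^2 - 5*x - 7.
Gal(K/Q) = S_3 (symmetric group of order 6)

Compute the discriminant of x^3 + (1)*x^2 + (-5)*x + (-7): Δ = -140. Since Δ is not a rational square, the Galois group is not contained in A_3; it must be the full S_3 (irreducibility of the cubic rules out anything smaller).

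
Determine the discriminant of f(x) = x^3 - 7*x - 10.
Δ = -1328

For a depressed cubic x^3 + p x + q the discriminant is Δ = -4 p^3 - 27 q^2 = -4*(-7)^3 - 27*(-10)^2 = 1372 - 2700 = -1328.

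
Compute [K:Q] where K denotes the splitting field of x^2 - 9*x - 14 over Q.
[K:Q] = 2

The discriminant of x^2 + (-9)*x + (-14) is b^2 - 4c = 81 - (-56) = 137. Since 137 is not a perfect square in Q, the polynomial is irreducible over Q. Its two roots generate a degree-2 extension, so [K:Q] = 2.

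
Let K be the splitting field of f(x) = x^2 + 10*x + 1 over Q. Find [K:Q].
[K:Q] = 2

The discriminant of x^2 + (10)*x + (1) is b^2 - 4c = 100 - (4) = 96. Since 96 is not a perfect square in Q, the polynomial is irreducible over Q. Its two roots generate a degree-2 extension, so [K:Q] = 2.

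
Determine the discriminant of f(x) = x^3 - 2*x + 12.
Δ = -3856

For a depressed cubic x^3 + p x + q the discriminant is Δ = -4 p^3 - 27 q^2 = -4*(-2)^3 - 27*(12)^2 = 32 - 3888 = -3856.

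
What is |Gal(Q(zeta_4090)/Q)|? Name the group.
|Gal(Q(zeta_4090)/Q)| = phi(4090) = 1632; group ≅ (Z/4090Z)^* ≅ Z/4Z × Z/408Z

The n-th cyclotomic polynomial Φ_4090(x) is the minimal polynomial of zeta_4090 over Q and has degree phi(4090) = 1632. So Q(zeta_4090) is a degree-1632 Galois extension with Galois group (Z/4090Z)^*. By CRT, (Z/4090Z)^* ≅ (Z/2Z)^* × (Z/5Z)^* × (Z/409Z)^*. Each prime-power unit group is (Z/2Z)^* ≅ trivial group (order 1); (Z/5Z)^* ≅ Z/4Z; (Z/409Z)^* ≅ Z/408Z. Hence Gal(Q(zeta_4090)/Q) ≅ Z/4Z × Z/408Z.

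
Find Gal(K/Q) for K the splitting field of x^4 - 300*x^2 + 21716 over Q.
Gal(K/Q) = V_4 (Klein four-group, Z/2Z × Z/2Z)

f factors as (x^2 - 122)(x^2 - 178), so the splitting field is K = Q(sqrt(122), sqrt(178)). The elements 122, 178, 21716 are all non-squares in Q, so sqrt(122) and sqrt(178) generate independent quadratic extensions. Thus [K:Q] = 4 and Gal(K/Q) is generated by the two order-2 automorphisms sqrt(122) ↦ -sqrt(122) and sqrt(178) ↦ -sqrt(178), giving V_4.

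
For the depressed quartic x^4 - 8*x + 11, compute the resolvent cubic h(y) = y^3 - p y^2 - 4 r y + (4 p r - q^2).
h(y) = y^3 - 44*y - 64

Identify coefficients: p = 0, q = -8, r = 11.
Plug into h(y) = y^3 - p y^2 - 4 r y + (4 p r - q^2):
  h(y) = y^3 - (0) y^2 - 4*(11) y + (4*(0)*(11) - (-8)^2)
       = y^3 + (0) y^2 + (-44) y + (-64).
Simplifying: h(y) = y^3 - 44*y - 64.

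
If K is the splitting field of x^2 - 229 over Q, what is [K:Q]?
[K:Q] = 2

The polynomial x^2 - 229 is irreducible over Q since 229 is not a perfect square. Its splitting field is Q(sqrt(229)), which has degree 2 over Q.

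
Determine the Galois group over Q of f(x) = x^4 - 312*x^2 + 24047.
Gal(K/Q) = V_4 (Klein four-group, Z/2Z × Z/2Z)

f factors as (x^2 - 139)(x^2 - 173), so the splitting field is K = Q(sqrt(139), sqrt(173)). The elements 139, 173, 24047 are all non-squares in Q, so sqrt(139) and sqrt(173) generate independent quadratic extensions. Thus [K:Q] = 4 and Gal(K/Q) is generated by the two order-2 automorphisms sqrt(139) ↦ -sqrt(139) and sqrt(173) ↦ -sqrt(173), giving V_4.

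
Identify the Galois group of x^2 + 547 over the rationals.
Gal(K/Q) = Z/2Z (cyclic of order 2)

x^2 + 547 is irreducible over Q since -547 is not a rational square. The splitting field Q(sqrt(-547)) has degree 2 over Q, and its unique nontrivial automorphism is sqrt(-547) ↦ -sqrt(-547). Hence Gal(Q(sqrt(-547))/Q) = Z/2Z.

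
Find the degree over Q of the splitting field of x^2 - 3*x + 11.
[K:Q] = 2

The discriminant of x^2 + (-3)*x + (11) is b^2 - 4c = 9 - (44) = -35. Since -35 is not a perfect square in Q, the polynomial is irreducible over Q. Its two roots generate a degree-2 extension, so [K:Q] = 2.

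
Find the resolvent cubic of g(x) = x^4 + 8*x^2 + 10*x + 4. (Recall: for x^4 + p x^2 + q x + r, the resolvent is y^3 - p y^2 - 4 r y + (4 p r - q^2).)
h(y) = y^3 - 8*y^2 - 16*y + 28

Identify coefficients: p = 8, q = 10, r = 4.
Plug into h(y) = y^3 - p y^2 - 4 r y + (4 p r - q^2):
  h(y) = y^3 - (8) y^2 - 4*(4) y + (4*(8)*(4) - (10)^2)
       = y^3 + (-8) y^2 + (-16) y + (28).
Simplifying: h(y) = y^3 - 8*y^2 - 16*y + 28.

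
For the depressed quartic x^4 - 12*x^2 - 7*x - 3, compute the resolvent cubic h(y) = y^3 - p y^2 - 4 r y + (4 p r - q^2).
h(y) = y^3 + 12*y^2 + 12*y + 95

Identify coefficients: p = -12, q = -7, r = -3.
Plug into h(y) = y^3 - p y^2 - 4 r y + (4 p r - q^2):
  h(y) = y^3 - (-12) y^2 - 4*(-3) y + (4*(-12)*(-3) - (-7)^2)
       = y^3 + (12) y^2 + (12) y + (95).
Simplifying: h(y) = y^3 + 12*y^2 + 12*y + 95.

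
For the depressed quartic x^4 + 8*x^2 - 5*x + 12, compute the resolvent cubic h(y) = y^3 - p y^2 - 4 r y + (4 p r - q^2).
h(y) = y^3 - 8*y^2 - 48*y + 359

Identify coefficients: p = 8, q = -5, r = 12.
Plug into h(y) = y^3 - p y^2 - 4 r y + (4 p r - q^2):
  h(y) = y^3 - (8) y^2 - 4*(12) y + (4*(8)*(12) - (-5)^2)
       = y^3 + (-8) y^2 + (-48) y + (359).
Simplifying: h(y) = y^3 - 8*y^2 - 48*y + 359.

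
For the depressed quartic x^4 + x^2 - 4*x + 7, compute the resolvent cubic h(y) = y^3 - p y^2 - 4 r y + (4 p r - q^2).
h(y) = y^3 - y^2 - 28*y + 12

Identify coefficients: p = 1, q = -4, r = 7.
Plug into h(y) = y^3 - p y^2 - 4 r y + (4 p r - q^2):
  h(y) = y^3 - (1) y^2 - 4*(7) y + (4*(1)*(7) - (-4)^2)
       = y^3 + (-1) y^2 + (-28) y + (12).
Simplifying: h(y) = y^3 - y^2 - 28*y + 12.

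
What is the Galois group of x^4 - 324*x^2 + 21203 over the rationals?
Gal(K/Q) = V_4 (Klein four-group, Z/2Z × Z/2Z)

f factors as (x^2 - 91)(x^2 - 233), so the splitting field is K = Q(sqrt(91), sqrt(233)). The elements 91, 233, 21203 are all non-squares in Q, so sqrt(91) and sqrt(233) generate independent quadratic extensions. Thus [K:Q] = 4 and Gal(K/Q) is generated by the two order-2 automorphisms sqrt(91) ↦ -sqrt(91) and sqrt(233) ↦ -sqrt(233), giving V_4.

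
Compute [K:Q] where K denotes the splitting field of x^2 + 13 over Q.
[K:Q] = 2

The discriminant of x^2 + (0)*x + (13) is b^2 - 4c = 0 - (52) = -52. Since -52 is not a perfect square in Q, the polynomial is irreducible over Q. Its two roots generate a degree-2 extension, so [K:Q] = 2.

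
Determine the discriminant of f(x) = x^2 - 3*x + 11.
Δ = -35

For a quadratic a x^2 + b x + c the discriminant is Δ = b^2 - 4ac = (-3)^2 - 4*(1)*(11) = 9 - (44) = -35.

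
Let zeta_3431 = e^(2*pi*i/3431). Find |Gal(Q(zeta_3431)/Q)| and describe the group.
|Gal(Q(zeta_3431)/Q)| = phi(3431) = 3312; group ≅ (Z/3431Z)^* ≅ Z/46Z × Z/72Z

The n-th cyclotomic polynomial Φ_3431(x) is the minimal polynomial of zeta_3431 over Q and has degree phi(3431) = 3312. So Q(zeta_3431) is a degree-3312 Galois extension with Galois group (Z/3431Z)^*. By CRT, (Z/3431Z)^* ≅ (Z/47Z)^* × (Z/73Z)^*. Each prime-power unit group is (Z/47Z)^* ≅ Z/46Z; (Z/73Z)^* ≅ Z/72Z. Hence Gal(Q(zeta_3431)/Q) ≅ Z/46Z × Z/72Z.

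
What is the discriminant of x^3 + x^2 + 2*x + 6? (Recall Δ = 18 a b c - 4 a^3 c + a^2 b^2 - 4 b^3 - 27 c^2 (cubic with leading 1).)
Δ = -808

For x^3 + a x^2 + b x + c the discriminant is Δ = 18 a b c - 4 a^3 c + a^2 b^2 - 4 b^3 - 27 c^2.
Plug a = 1, b = 2, c = 6:
  18*(1)*(2)*(6) - 4*(1)^3*(6) + (1)^2*(2)^2 - 4*(2)^3 - 27*(6)^2
  = 216 + (-24) + 4 + (-32) + (-972)
  = -808.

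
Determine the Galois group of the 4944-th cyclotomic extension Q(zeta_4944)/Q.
|Gal(Q(zeta_4944)/Q)| = phi(4944) = 1632; group ≅ (Z/4944Z)^* ≅ Z/2Z × Z/2Z × Z/4Z × Z/102Z

The n-th cyclotomic polynomial Φ_4944(x) is the minimal polynomial of zeta_4944 over Q and has degree phi(4944) = 1632. So Q(zeta_4944) is a degree-1632 Galois extension with Galois group (Z/4944Z)^*. By CRT, (Z/4944Z)^* ≅ (Z/16Z)^* × (Z/3Z)^* × (Z/103Z)^*. Each prime-power unit group is (Z/16Z)^* ≅ Z/2Z × Z/4Z; (Z/3Z)^* ≅ Z/2Z; (Z/103Z)^* ≅ Z/102Z. Hence Gal(Q(zeta_4944)/Q) ≅ Z/2Z × Z/2Z × Z/4Z × Z/102Z.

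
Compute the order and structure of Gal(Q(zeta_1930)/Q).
|Gal(Q(zeta_1930)/Q)| = phi(1930) = 768; group ≅ (Z/1930Z)^* ≅ Z/4Z × Z/192Z

The n-th cyclotomic polynomial Φ_1930(x) is the minimal polynomial of zeta_1930 over Q and has degree phi(1930) = 768. So Q(zeta_1930) is a degree-768 Galois extension with Galois group (Z/1930Z)^*. By CRT, (Z/1930Z)^* ≅ (Z/2Z)^* × (Z/5Z)^* × (Z/193Z)^*. Each prime-power unit group is (Z/2Z)^* ≅ trivial group (order 1); (Z/5Z)^* ≅ Z/4Z; (Z/193Z)^* ≅ Z/192Z. Hence Gal(Q(zeta_1930)/Q) ≅ Z/4Z × Z/192Z.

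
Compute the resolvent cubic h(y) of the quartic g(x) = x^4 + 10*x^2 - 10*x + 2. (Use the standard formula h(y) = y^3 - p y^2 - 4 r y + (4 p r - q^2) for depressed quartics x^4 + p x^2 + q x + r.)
h(y) = y^3 - 10*y^2 - 8*y - 20

Identify coefficients: p = 10, q = -10, r = 2.
Plug into h(y) = y^3 - p y^2 - 4 r y + (4 p r - q^2):
  h(y) = y^3 - (10) y^2 - 4*(2) y + (4*(10)*(2) - (-10)^2)
       = y^3 + (-10) y^2 + (-8) y + (-20).
Simplifying: h(y) = y^3 - 10*y^2 - 8*y - 20.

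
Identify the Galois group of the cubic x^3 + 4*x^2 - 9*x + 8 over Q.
Gal(K/Q) = S_3 (symmetric group of order 6)

Compute the discriminant of x^3 + (4)*x^2 + (-9)*x + (8): Δ = -4748. Since Δ is not a rational square, the Galois group is not contained in A_3; it must be the full S_3 (irreducibility of the cubic rules out anything smaller).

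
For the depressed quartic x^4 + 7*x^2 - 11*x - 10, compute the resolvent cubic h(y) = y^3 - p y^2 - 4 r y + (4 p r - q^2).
h(y) = y^3 - 7*y^2 + 40*y - 401

Identify coefficients: p = 7, q = -11, r = -10.
Plug into h(y) = y^3 - p y^2 - 4 r y + (4 p r - q^2):
  h(y) = y^3 - (7) y^2 - 4*(-10) y + (4*(7)*(-10) - (-11)^2)
       = y^3 + (-7) y^2 + (40) y + (-401).
Simplifying: h(y) = y^3 - 7*y^2 + 40*y - 401.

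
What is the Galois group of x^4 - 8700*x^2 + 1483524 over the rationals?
Gal(K/Q) = Z/2Z (cyclic of order 2)

f factors as (x^2 - 174)(x^2 - 8526), so the splitting field is K = Q(sqrt(174), sqrt(8526)). The squarefree part of 174 is 174 and the squarefree part of 8526 is also 174, so sqrt(174) and sqrt(8526) are both rational multiples of sqrt(174). Hence Q(sqrt(174)) = Q(sqrt(8526)) = Q(sqrt(174)), and the splitting field collapses to a single degree-2 extension with Galois group Z/2Z.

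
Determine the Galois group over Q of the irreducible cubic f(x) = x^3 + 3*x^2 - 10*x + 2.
Gal(K/Q) = S_3 (symmetric group of order 6)

Compute the discriminant of x^3 + (3)*x^2 + (-10)*x + (2): Δ = 3496. Since Δ is not a rational square, the Galois group is not contained in A_3; it must be the full S_3 (irreducibility of the cubic rules out anything smaller).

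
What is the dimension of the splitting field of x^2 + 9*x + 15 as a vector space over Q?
[K:Q] = 2

The discriminant of x^2 + (9)*x + (15) is b^2 - 4c = 81 - (60) = 21. Since 21 is not a perfect square in Q, the polynomial is irreducible over Q. Its two roots generate a degree-2 extension, so [K:Q] = 2.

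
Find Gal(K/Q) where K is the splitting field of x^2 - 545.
Gal(K/Q) = Z/2Z (cyclic of order 2)

x^2 - 545 is irreducible over Q since 545 is not a rational square. The splitting field Q(sqrt(545)) has degree 2 over Q, and its unique nontrivial automorphism is sqrt(545) ↦ -sqrt(545). Hence Gal(Q(sqrt(545))/Q) = Z/2Z.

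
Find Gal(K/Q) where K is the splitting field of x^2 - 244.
Gal(K/Q) = Z/2Z (cyclic of order 2)

x^2 - 244 is irreducible over Q since 244 is not a rational square. The splitting field Q(sqrt(244)) has degree 2 over Q, and its unique nontrivial automorphism is sqrt(244) ↦ -sqrt(244). Hence Gal(Q(sqrt(244))/Q) = Z/2Z.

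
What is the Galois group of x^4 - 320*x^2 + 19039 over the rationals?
Gal(K/Q) = V_4 (Klein four-group, Z/2Z × Z/2Z)

f factors as (x^2 - 79)(x^2 - 241), so the splitting field is K = Q(sqrt(79), sqrt(241)). The elements 79, 241, 19039 are all non-squares in Q, so sqrt(79) and sqrt(241) generate independent quadratic extensions. Thus [K:Q] = 4 and Gal(K/Q) is generated by the two order-2 automorphisms sqrt(79) ↦ -sqrt(79) and sqrt(241) ↦ -sqrt(241), giving V_4.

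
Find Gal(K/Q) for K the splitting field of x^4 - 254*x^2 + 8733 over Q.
Gal(K/Q) = V_4 (Klein four-group, Z/2Z × Z/2Z)

f factors as (x^2 - 213)(x^2 - 41), so the splitting field is K = Q(sqrt(213), sqrt(41)). The elements 213, 41, 8733 are all non-squares in Q, so sqrt(213) and sqrt(41) generate independent quadratic extensions. Thus [K:Q] = 4 and Gal(K/Q) is generated by the two order-2 automorphisms sqrt(213) ↦ -sqrt(213) and sqrt(41) ↦ -sqrt(41), giving V_4.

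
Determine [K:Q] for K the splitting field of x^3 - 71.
[K:Q] = 6

x^3 - 71 has one real root r = 71^(1/3) and two complex roots r*zeta_3, r*zeta_3^2 where zeta_3 = e^(2*pi*i/3). The splitting field is Q(r, zeta_3). [Q(r):Q] = 3 and [Q(zeta_3):Q] = 2 with gcd = 1, so [Q(r, zeta_3):Q] = 3 * 2 = 6.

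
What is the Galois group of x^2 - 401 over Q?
Gal(K/Q) = Z/2Z (cyclic of order 2)

x^2 - 401 is irreducible over Q since 401 is not a rational square. The splitting field Q(sqrt(401)) has degree 2 over Q, and its unique nontrivial automorphism is sqrt(401) ↦ -sqrt(401). Hence Gal(Q(sqrt(401))/Q) = Z/2Z.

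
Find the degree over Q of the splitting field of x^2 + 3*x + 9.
[K:Q] = 2

The discriminant of x^2 + (3)*x + (9) is b^2 - 4c = 9 - (36) = -27. Since -27 is not a perfect square in Q, the polynomial is irreducible over Q. Its two roots generate a degree-2 extension, so [K:Q] = 2.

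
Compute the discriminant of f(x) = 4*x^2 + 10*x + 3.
Δ = 52

For a quadratic a x^2 + b x + c the discriminant is Δ = b^2 - 4ac = (10)^2 - 4*(4)*(3) = 100 - (48) = 52.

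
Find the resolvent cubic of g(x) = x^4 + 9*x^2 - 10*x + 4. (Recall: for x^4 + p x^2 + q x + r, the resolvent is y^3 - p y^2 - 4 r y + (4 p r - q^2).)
h(y) = y^3 - 9*y^2 - 16*y + 44

Identify coefficients: p = 9, q = -10, r = 4.
Plug into h(y) = y^3 - p y^2 - 4 r y + (4 p r - q^2):
  h(y) = y^3 - (9) y^2 - 4*(4) y + (4*(9)*(4) - (-10)^2)
       = y^3 + (-9) y^2 + (-16) y + (44).
Simplifying: h(y) = y^3 - 9*y^2 - 16*y + 44.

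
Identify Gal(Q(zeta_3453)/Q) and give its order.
|Gal(Q(zeta_3453)/Q)| = phi(3453) = 2300; group ≅ (Z/3453Z)^* ≅ Z/2Z × Z/1150Z

The n-th cyclotomic polynomial Φ_3453(x) is the minimal polynomial of zeta_3453 over Q and has degree phi(3453) = 2300. So Q(zeta_3453) is a degree-2300 Galois extension with Galois group (Z/3453Z)^*. By CRT, (Z/3453Z)^* ≅ (Z/3Z)^* × (Z/1151Z)^*. Each prime-power unit group is (Z/3Z)^* ≅ Z/2Z; (Z/1151Z)^* ≅ Z/1150Z. Hence Gal(Q(zeta_3453)/Q) ≅ Z/2Z × Z/1150Z.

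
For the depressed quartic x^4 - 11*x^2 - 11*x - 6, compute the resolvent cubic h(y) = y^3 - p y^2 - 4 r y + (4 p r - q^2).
h(y) = y^3 + 11*y^2 + 24*y + 143

Identify coefficients: p = -11, q = -11, r = -6.
Plug into h(y) = y^3 - p y^2 - 4 r y + (4 p r - q^2):
  h(y) = y^3 - (-11) y^2 - 4*(-6) y + (4*(-11)*(-6) - (-11)^2)
       = y^3 + (11) y^2 + (24) y + (143).
Simplifying: h(y) = y^3 + 11*y^2 + 24*y + 143.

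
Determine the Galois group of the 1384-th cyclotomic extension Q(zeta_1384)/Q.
|Gal(Q(zeta_1384)/Q)| = phi(1384) = 688; group ≅ (Z/1384Z)^* ≅ Z/2Z × Z/2Z × Z/172Z

The n-th cyclotomic polynomial Φ_1384(x) is the minimal polynomial of zeta_1384 over Q and has degree phi(1384) = 688. So Q(zeta_1384) is a degree-688 Galois extension with Galois group (Z/1384Z)^*. By CRT, (Z/1384Z)^* ≅ (Z/8Z)^* × (Z/173Z)^*. Each prime-power unit group is (Z/8Z)^* ≅ Z/2Z × Z/2Z; (Z/173Z)^* ≅ Z/172Z. Hence Gal(Q(zeta_1384)/Q) ≅ Z/2Z × Z/2Z × Z/172Z.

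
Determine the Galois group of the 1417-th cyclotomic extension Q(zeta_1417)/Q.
|Gal(Q(zeta_1417)/Q)| = phi(1417) = 1296; group ≅ (Z/1417Z)^* ≅ Z/12Z × Z/108Z

The n-th cyclotomic polynomial Φ_1417(x) is the minimal polynomial of zeta_1417 over Q and has degree phi(1417) = 1296. So Q(zeta_1417) is a degree-1296 Galois extension with Galois group (Z/1417Z)^*. By CRT, (Z/1417Z)^* ≅ (Z/13Z)^* × (Z/109Z)^*. Each prime-power unit group is (Z/13Z)^* ≅ Z/12Z; (Z/109Z)^* ≅ Z/108Z. Hence Gal(Q(zeta_1417)/Q) ≅ Z/12Z × Z/108Z.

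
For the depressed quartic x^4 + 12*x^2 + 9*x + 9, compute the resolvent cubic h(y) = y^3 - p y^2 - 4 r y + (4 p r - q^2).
h(y) = y^3 - 12*y^2 - 36*y + 351

Identify coefficients: p = 12, q = 9, r = 9.
Plug into h(y) = y^3 - p y^2 - 4 r y + (4 p r - q^2):
  h(y) = y^3 - (12) y^2 - 4*(9) y + (4*(12)*(9) - (9)^2)
       = y^3 + (-12) y^2 + (-36) y + (351).
Simplifying: h(y) = y^3 - 12*y^2 - 36*y + 351.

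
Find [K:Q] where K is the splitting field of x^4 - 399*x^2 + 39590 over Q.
[K:Q] = 4

f factors as (x^2 - 185)(x^2 - 214); the splitting field is K = Q(sqrt(185), sqrt(214)). Since 185, 214, and 39590 are all non-squares in Q, the three subfields Q(sqrt(185)), Q(sqrt(214)), Q(sqrt(39590)) are distinct degree-2 extensions, so [K:Q] = 4 (Klein four Galois group).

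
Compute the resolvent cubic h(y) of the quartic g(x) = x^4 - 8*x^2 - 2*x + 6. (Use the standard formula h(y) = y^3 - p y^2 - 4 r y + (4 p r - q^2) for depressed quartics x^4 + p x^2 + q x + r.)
h(y) = y^3 + 8*y^2 - 24*y - 196

Identify coefficients: p = -8, q = -2, r = 6.
Plug into h(y) = y^3 - p y^2 - 4 r y + (4 p r - q^2):
  h(y) = y^3 - (-8) y^2 - 4*(6) y + (4*(-8)*(6) - (-2)^2)
       = y^3 + (8) y^2 + (-24) y + (-196).
Simplifying: h(y) = y^3 + 8*y^2 - 24*y - 196.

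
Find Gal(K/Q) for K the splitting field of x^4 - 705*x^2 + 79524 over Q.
Gal(K/Q) = Z/2Z (cyclic of order 2)

f factors as (x^2 - 141)(x^2 - 564), so the splitting field is K = Q(sqrt(141), sqrt(564)). The squarefree part of 141 is 141 and the squarefree part of 564 is also 141, so sqrt(141) and sqrt(564) are both rational multiples of sqrt(141). Hence Q(sqrt(141)) = Q(sqrt(564)) = Q(sqrt(141)), and the splitting field collapses to a single degree-2 extension with Galois group Z/2Z.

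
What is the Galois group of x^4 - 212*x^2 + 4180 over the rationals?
Gal(K/Q) = V_4 (Klein four-group, Z/2Z × Z/2Z)

f factors as (x^2 - 22)(x^2 - 190), so the splitting field is K = Q(sqrt(22), sqrt(190)). The elements 22, 190, 4180 are all non-squares in Q, so sqrt(22) and sqrt(190) generate independent quadratic extensions. Thus [K:Q] = 4 and Gal(K/Q) is generated by the two order-2 automorphisms sqrt(22) ↦ -sqrt(22) and sqrt(190) ↦ -sqrt(190), giving V_4.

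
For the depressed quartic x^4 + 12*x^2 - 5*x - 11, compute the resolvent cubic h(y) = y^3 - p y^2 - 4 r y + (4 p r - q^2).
h(y) = y^3 - 12*y^2 + 44*y - 553

Identify coefficients: p = 12, q = -5, r = -11.
Plug into h(y) = y^3 - p y^2 - 4 r y + (4 p r - q^2):
  h(y) = y^3 - (12) y^2 - 4*(-11) y + (4*(12)*(-11) - (-5)^2)
       = y^3 + (-12) y^2 + (44) y + (-553).
Simplifying: h(y) = y^3 - 12*y^2 + 44*y - 553.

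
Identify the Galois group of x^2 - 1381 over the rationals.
Gal(K/Q) = Z/2Z (cyclic of order 2)

x^2 - 1381 is irreducible over Q since 1381 is not a rational square. The splitting field Q(sqrt(1381)) has degree 2 over Q, and its unique nontrivial automorphism is sqrt(1381) ↦ -sqrt(1381). Hence Gal(Q(sqrt(1381))/Q) = Z/2Z.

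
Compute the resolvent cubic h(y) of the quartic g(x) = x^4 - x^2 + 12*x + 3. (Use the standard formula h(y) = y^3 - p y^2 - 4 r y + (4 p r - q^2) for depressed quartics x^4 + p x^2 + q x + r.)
h(y) = y^3 + y^2 - 12*y - 156

Identify coefficients: p = -1, q = 12, r = 3.
Plug into h(y) = y^3 - p y^2 - 4 r y + (4 p r - q^2):
  h(y) = y^3 - (-1) y^2 - 4*(3) y + (4*(-1)*(3) - (12)^2)
       = y^3 + (1) y^2 + (-12) y + (-156).
Simplifying: h(y) = y^3 + y^2 - 12*y - 156.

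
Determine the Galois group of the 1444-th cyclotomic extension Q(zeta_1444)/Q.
|Gal(Q(zeta_1444)/Q)| = phi(1444) = 684; group ≅ (Z/1444Z)^* ≅ Z/2Z × Z/342Z

The n-th cyclotomic polynomial Φ_1444(x) is the minimal polynomial of zeta_1444 over Q and has degree phi(1444) = 684. So Q(zeta_1444) is a degree-684 Galois extension with Galois group (Z/1444Z)^*. By CRT, (Z/1444Z)^* ≅ (Z/4Z)^* × (Z/361Z)^*. Each prime-power unit group is (Z/4Z)^* ≅ Z/2Z; (Z/361Z)^* ≅ Z/342Z. Hence Gal(Q(zeta_1444)/Q) ≅ Z/2Z × Z/342Z.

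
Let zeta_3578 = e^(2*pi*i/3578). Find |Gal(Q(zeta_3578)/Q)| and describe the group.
|Gal(Q(zeta_3578)/Q)| = phi(3578) = 1788; group ≅ (Z/3578Z)^* ≅ Z/1788Z

The n-th cyclotomic polynomial Φ_3578(x) is the minimal polynomial of zeta_3578 over Q and has degree phi(3578) = 1788. So Q(zeta_3578) is a degree-1788 Galois extension with Galois group (Z/3578Z)^*. By CRT, (Z/3578Z)^* ≅ (Z/2Z)^* × (Z/1789Z)^*. Each prime-power unit group is (Z/2Z)^* ≅ trivial group (order 1); (Z/1789Z)^* ≅ Z/1788Z. Hence Gal(Q(zeta_3578)/Q) ≅ Z/1788Z.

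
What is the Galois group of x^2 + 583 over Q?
Gal(K/Q) = Z/2Z (cyclic of order 2)

x^2 + 583 is irreducible over Q since -583 is not a rational square. The splitting field Q(sqrt(-583)) has degree 2 over Q, and its unique nontrivial automorphism is sqrt(-583) ↦ -sqrt(-583). Hence Gal(Q(sqrt(-583))/Q) = Z/2Z.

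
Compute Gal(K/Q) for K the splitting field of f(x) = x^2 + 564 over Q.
Gal(K/Q) = Z/2Z (cyclic of order 2)

x^2 + 564 is irreducible over Q since -564 is not a rational square. The splitting field Q(sqrt(-564)) has degree 2 over Q, and its unique nontrivial automorphism is sqrt(-564) ↦ -sqrt(-564). Hence Gal(Q(sqrt(-564))/Q) = Z/2Z.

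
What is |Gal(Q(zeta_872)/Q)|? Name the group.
|Gal(Q(zeta_872)/Q)| = phi(872) = 432; group ≅ (Z/872Z)^* ≅ Z/2Z × Z/2Z × Z/108Z

The n-th cyclotomic polynomial Φ_872(x) is the minimal polynomial of zeta_872 over Q and has degree phi(872) = 432. So Q(zeta_872) is a degree-432 Galois extension with Galois group (Z/872Z)^*. By CRT, (Z/872Z)^* ≅ (Z/8Z)^* × (Z/109Z)^*. Each prime-power unit group is (Z/8Z)^* ≅ Z/2Z × Z/2Z; (Z/109Z)^* ≅ Z/108Z. Hence Gal(Q(zeta_872)/Q) ≅ Z/2Z × Z/2Z × Z/108Z.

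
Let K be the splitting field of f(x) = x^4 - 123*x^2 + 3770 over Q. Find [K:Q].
[K:Q] = 4

f factors as (x^2 - 65)(x^2 - 58); the splitting field is K = Q(sqrt(65), sqrt(58)). Since 65, 58, and 3770 are all non-squares in Q, the three subfields Q(sqrt(65)), Q(sqrt(58)), Q(sqrt(3770)) are distinct degree-2 extensions, so [K:Q] = 4 (Klein four Galois group).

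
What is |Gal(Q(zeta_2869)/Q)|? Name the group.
|Gal(Q(zeta_2869)/Q)| = phi(2869) = 2700; group ≅ (Z/2869Z)^* ≅ Z/18Z × Z/150Z

The n-th cyclotomic polynomial Φ_2869(x) is the minimal polynomial of zeta_2869 over Q and has degree phi(2869) = 2700. So Q(zeta_2869) is a degree-2700 Galois extension with Galois group (Z/2869Z)^*. By CRT, (Z/2869Z)^* ≅ (Z/19Z)^* × (Z/151Z)^*. Each prime-power unit group is (Z/19Z)^* ≅ Z/18Z; (Z/151Z)^* ≅ Z/150Z. Hence Gal(Q(zeta_2869)/Q) ≅ Z/18Z × Z/150Z.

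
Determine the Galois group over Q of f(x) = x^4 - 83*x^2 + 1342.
Gal(K/Q) = V_4 (Klein four-group, Z/2Z × Z/2Z)

f factors as (x^2 - 61)(x^2 - 22), so the splitting field is K = Q(sqrt(61), sqrt(22)). The elements 61, 22, 1342 are all non-squares in Q, so sqrt(61) and sqrt(22) generate independent quadratic extensions. Thus [K:Q] = 4 and Gal(K/Q) is generated by the two order-2 automorphisms sqrt(61) ↦ -sqrt(61) and sqrt(22) ↦ -sqrt(22), giving V_4.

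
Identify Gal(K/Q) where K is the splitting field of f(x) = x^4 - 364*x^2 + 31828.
Gal(K/Q) = V_4 (Klein four-group, Z/2Z × Z/2Z)

f factors as (x^2 - 218)(x^2 - 146), so the splitting field is K = Q(sqrt(218), sqrt(146)). The elements 218, 146, 31828 are all non-squares in Q, so sqrt(218) and sqrt(146) generate independent quadratic extensions. Thus [K:Q] = 4 and Gal(K/Q) is generated by the two order-2 automorphisms sqrt(218) ↦ -sqrt(218) and sqrt(146) ↦ -sqrt(146), giving V_4.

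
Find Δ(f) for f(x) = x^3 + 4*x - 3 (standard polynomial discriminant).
Δ = -499

For x^3 + a x^2 + b x + c the discriminant is Δ = 18 a b c - 4 a^3 c + a^2 b^2 - 4 b^3 - 27 c^2.
Plug a = 0, b = 4, c = -3:
  18*(0)*(4)*(-3) - 4*(0)^3*(-3) + (0)^2*(4)^2 - 4*(4)^3 - 27*(-3)^2
  = 0 + (0) + 0 + (-256) + (-243)
  = -499.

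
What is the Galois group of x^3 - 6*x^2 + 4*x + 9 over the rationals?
Gal(K/Q) = S_3 (symmetric group of order 6)

Compute the discriminant of x^3 + (-6)*x^2 + (4)*x + (9): Δ = 2021. Since Δ is not a rational square, the Galois group is not contained in A_3; it must be the full S_3 (irreducibility of the cubic rules out anything smaller).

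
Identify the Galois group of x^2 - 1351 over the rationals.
Gal(K/Q) = Z/2Z (cyclic of order 2)

x^2 - 1351 is irreducible over Q since 1351 is not a rational square. The splitting field Q(sqrt(1351)) has degree 2 over Q, and its unique nontrivial automorphism is sqrt(1351) ↦ -sqrt(1351). Hence Gal(Q(sqrt(1351))/Q) = Z/2Z.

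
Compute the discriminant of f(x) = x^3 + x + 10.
Δ = -2704

For a depressed cubic x^3 + p x + q the discriminant is Δ = -4 p^3 - 27 q^2 = -4*(1)^3 - 27*(10)^2 = -4 - 2700 = -2704.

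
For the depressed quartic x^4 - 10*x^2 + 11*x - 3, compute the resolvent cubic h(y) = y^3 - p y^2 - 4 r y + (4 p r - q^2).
h(y) = y^3 + 10*y^2 + 12*y - 1

Identify coefficients: p = -10, q = 11, r = -3.
Plug into h(y) = y^3 - p y^2 - 4 r y + (4 p r - q^2):
  h(y) = y^3 - (-10) y^2 - 4*(-3) y + (4*(-10)*(-3) - (11)^2)
       = y^3 + (10) y^2 + (12) y + (-1).
Simplifying: h(y) = y^3 + 10*y^2 + 12*y - 1.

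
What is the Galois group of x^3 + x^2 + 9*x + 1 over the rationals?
Gal(K/Q) = S_3 (symmetric group of order 6)

Compute the discriminant of x^3 + (1)*x^2 + (9)*x + (1): Δ = -2704. Since Δ is not a rational square, the Galois group is not contained in A_3; it must be the full S_3 (irreducibility of the cubic rules out anything smaller).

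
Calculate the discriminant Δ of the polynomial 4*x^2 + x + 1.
Δ = -15

For a quadratic a x^2 + b x + c the discriminant is Δ = b^2 - 4ac = (1)^2 - 4*(4)*(1) = 1 - (16) = -15.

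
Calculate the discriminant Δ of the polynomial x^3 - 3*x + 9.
Δ = -2079

For a depressed cubic x^3 + p x + q the discriminant is Δ = -4 p^3 - 27 q^2 = -4*(-3)^3 - 27*(9)^2 = 108 - 2187 = -2079.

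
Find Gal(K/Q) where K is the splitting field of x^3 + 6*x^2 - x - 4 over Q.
Gal(K/Q) = S_3 (symmetric group of order 6)

Compute the discriminant of x^3 + (6)*x^2 + (-1)*x + (-4): Δ = 3496. Since Δ is not a rational square, the Galois group is not contained in A_3; it must be the full S_3 (irreducibility of the cubic rules out anything smaller).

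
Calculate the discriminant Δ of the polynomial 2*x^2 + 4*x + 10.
Δ = -64

For a quadratic a x^2 + b x + c the discriminant is Δ = b^2 - 4ac = (4)^2 - 4*(2)*(10) = 16 - (80) = -64.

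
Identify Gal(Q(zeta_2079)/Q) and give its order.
|Gal(Q(zeta_2079)/Q)| = phi(2079) = 1080; group ≅ (Z/2079Z)^* ≅ Z/6Z × Z/10Z × Z/18Z

The n-th cyclotomic polynomial Φ_2079(x) is the minimal polynomial of zeta_2079 over Q and has degree phi(2079) = 1080. So Q(zeta_2079) is a degree-1080 Galois extension with Galois group (Z/2079Z)^*. By CRT, (Z/2079Z)^* ≅ (Z/27Z)^* × (Z/7Z)^* × (Z/11Z)^*. Each prime-power unit group is (Z/27Z)^* ≅ Z/18Z; (Z/7Z)^* ≅ Z/6Z; (Z/11Z)^* ≅ Z/10Z. Hence Gal(Q(zeta_2079)/Q) ≅ Z/6Z × Z/10Z × Z/18Z.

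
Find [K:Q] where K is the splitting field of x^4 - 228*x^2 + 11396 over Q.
[K:Q] = 4

f factors as (x^2 - 154)(x^2 - 74); the splitting field is K = Q(sqrt(154), sqrt(74)). Since 154, 74, and 11396 are all non-squares in Q, the three subfields Q(sqrt(154)), Q(sqrt(74)), Q(sqrt(11396)) are distinct degree-2 extensions, so [K:Q] = 4 (Klein four Galois group).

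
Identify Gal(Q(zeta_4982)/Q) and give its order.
|Gal(Q(zeta_4982)/Q)| = phi(4982) = 2392; group ≅ (Z/4982Z)^* ≅ Z/46Z × Z/52Z

The n-th cyclotomic polynomial Φ_4982(x) is the minimal polynomial of zeta_4982 over Q and has degree phi(4982) = 2392. So Q(zeta_4982) is a degree-2392 Galois extension with Galois group (Z/4982Z)^*. By CRT, (Z/4982Z)^* ≅ (Z/2Z)^* × (Z/47Z)^* × (Z/53Z)^*. Each prime-power unit group is (Z/2Z)^* ≅ trivial group (order 1); (Z/47Z)^* ≅ Z/46Z; (Z/53Z)^* ≅ Z/52Z. Hence Gal(Q(zeta_4982)/Q) ≅ Z/46Z × Z/52Z.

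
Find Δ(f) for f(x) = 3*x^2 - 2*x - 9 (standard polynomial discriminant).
Δ = 112

For a quadratic a x^2 + b x + c the discriminant is Δ = b^2 - 4ac = (-2)^2 - 4*(3)*(-9) = 4 - (-108) = 112.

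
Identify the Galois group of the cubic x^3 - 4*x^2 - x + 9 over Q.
Gal(K/Q) = S_3 (symmetric group of order 6)

Compute the discriminant of x^3 + (-4)*x^2 + (-1)*x + (9): Δ = 785. Since Δ is not a rational square, the Galois group is not contained in A_3; it must be the full S_3 (irreducibility of the cubic rules out anything smaller).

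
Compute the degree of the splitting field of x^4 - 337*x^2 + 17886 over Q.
[K:Q] = 4

f factors as (x^2 - 271)(x^2 - 66); the splitting field is K = Q(sqrt(271), sqrt(66)). Since 271, 66, and 17886 are all non-squares in Q, the three subfields Q(sqrt(271)), Q(sqrt(66)), Q(sqrt(17886)) are distinct degree-2 extensions, so [K:Q] = 4 (Klein four Galois group).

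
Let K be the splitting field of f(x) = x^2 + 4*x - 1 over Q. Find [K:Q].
[K:Q] = 2

The discriminant of x^2 + (4)*x + (-1) is b^2 - 4c = 16 - (-4) = 20. Since 20 is not a perfect square in Q, the polynomial is irreducible over Q. Its two roots generate a degree-2 extension, so [K:Q] = 2.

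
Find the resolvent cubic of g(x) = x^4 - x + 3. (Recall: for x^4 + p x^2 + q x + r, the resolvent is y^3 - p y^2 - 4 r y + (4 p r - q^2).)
h(y) = y^3 - 12*y - 1

Identify coefficients: p = 0, q = -1, r = 3.
Plug into h(y) = y^3 - p y^2 - 4 r y + (4 p r - q^2):
  h(y) = y^3 - (0) y^2 - 4*(3) y + (4*(0)*(3) - (-1)^2)
       = y^3 + (0) y^2 + (-12) y + (-1).
Simplifying: h(y) = y^3 - 12*y - 1.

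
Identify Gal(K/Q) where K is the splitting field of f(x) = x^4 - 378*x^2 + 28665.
Gal(K/Q) = V_4 (Klein four-group, Z/2Z × Z/2Z)

f factors as (x^2 - 105)(x^2 - 273), so the splitting field is K = Q(sqrt(105), sqrt(273)). The elements 105, 273, 28665 are all non-squares in Q, so sqrt(105) and sqrt(273) generate independent quadratic extensions. Thus [K:Q] = 4 and Gal(K/Q) is generated by the two order-2 automorphisms sqrt(105) ↦ -sqrt(105) and sqrt(273) ↦ -sqrt(273), giving V_4.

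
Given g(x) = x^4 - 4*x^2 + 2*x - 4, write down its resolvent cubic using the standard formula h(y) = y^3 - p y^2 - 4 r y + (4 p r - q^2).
h(y) = y^3 + 4*y^2 + 16*y + 60

Identify coefficients: p = -4, q = 2, r = -4.
Plug into h(y) = y^3 - p y^2 - 4 r y + (4 p r - q^2):
  h(y) = y^3 - (-4) y^2 - 4*(-4) y + (4*(-4)*(-4) - (2)^2)
       = y^3 + (4) y^2 + (16) y + (60).
Simplifying: h(y) = y^3 + 4*y^2 + 16*y + 60.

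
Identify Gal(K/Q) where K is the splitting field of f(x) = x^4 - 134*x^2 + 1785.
Gal(K/Q) = V_4 (Klein four-group, Z/2Z × Z/2Z)

f factors as (x^2 - 15)(x^2 - 119), so the splitting field is K = Q(sqrt(15), sqrt(119)). The elements 15, 119, 1785 are all non-squares in Q, so sqrt(15) and sqrt(119) generate independent quadratic extensions. Thus [K:Q] = 4 and Gal(K/Q) is generated by the two order-2 automorphisms sqrt(15) ↦ -sqrt(15) and sqrt(119) ↦ -sqrt(119), giving V_4.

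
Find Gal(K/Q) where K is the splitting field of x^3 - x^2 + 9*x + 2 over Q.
Gal(K/Q) = S_3 (symmetric group of order 6)

Compute the discriminant of x^3 + (-1)*x^2 + (9)*x + (2): Δ = -3259. Since Δ is not a rational square, the Galois group is not contained in A_3; it must be the full S_3 (irreducibility of the cubic rules out anything smaller).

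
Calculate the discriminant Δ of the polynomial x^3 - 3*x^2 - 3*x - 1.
Δ = -108

For x^3 + a x^2 + b x + c the discriminant is Δ = 18 a b c - 4 a^3 c + a^2 b^2 - 4 b^3 - 27 c^2.
Plug a = -3, b = -3, c = -1:
  18*(-3)*(-3)*(-1) - 4*(-3)^3*(-1) + (-3)^2*(-3)^2 - 4*(-3)^3 - 27*(-1)^2
  = -162 + (-108) + 81 + (108) + (-27)
  = -108.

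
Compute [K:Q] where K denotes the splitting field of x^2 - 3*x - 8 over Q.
[K:Q] = 2

The discriminant of x^2 + (-3)*x + (-8) is b^2 - 4c = 9 - (-32) = 41. Since 41 is not a perfect square in Q, the polynomial is irreducible over Q. Its two roots generate a degree-2 extension, so [K:Q] = 2.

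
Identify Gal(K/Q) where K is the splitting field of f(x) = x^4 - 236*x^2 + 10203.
Gal(K/Q) = V_4 (Klein four-group, Z/2Z × Z/2Z)

f factors as (x^2 - 179)(x^2 - 57), so the splitting field is K = Q(sqrt(179), sqrt(57)). The elements 179, 57, 10203 are all non-squares in Q, so sqrt(179) and sqrt(57) generate independent quadratic extensions. Thus [K:Q] = 4 and Gal(K/Q) is generated by the two order-2 automorphisms sqrt(179) ↦ -sqrt(179) and sqrt(57) ↦ -sqrt(57), giving V_4.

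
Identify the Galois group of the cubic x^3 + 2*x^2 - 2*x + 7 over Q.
Gal(K/Q) = S_3 (symmetric group of order 6)

Compute the discriminant of x^3 + (2)*x^2 + (-2)*x + (7): Δ = -2003. Since Δ is not a rational square, the Galois group is not contained in A_3; it must be the full S_3 (irreducibility of the cubic rules out anything smaller).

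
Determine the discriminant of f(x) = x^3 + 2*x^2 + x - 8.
Δ = -1760

For x^3 + a x^2 + b x + c the discriminant is Δ = 18 a b c - 4 a^3 c + a^2 b^2 - 4 b^3 - 27 c^2.
Plug a = 2, b = 1, c = -8:
  18*(2)*(1)*(-8) - 4*(2)^3*(-8) + (2)^2*(1)^2 - 4*(1)^3 - 27*(-8)^2
  = -288 + (256) + 4 + (-4) + (-1728)
  = -1760.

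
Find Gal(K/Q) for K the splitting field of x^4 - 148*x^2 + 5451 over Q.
Gal(K/Q) = V_4 (Klein four-group, Z/2Z × Z/2Z)

f factors as (x^2 - 69)(x^2 - 79), so the splitting field is K = Q(sqrt(69), sqrt(79)). The elements 69, 79, 5451 are all non-squares in Q, so sqrt(69) and sqrt(79) generate independent quadratic extensions. Thus [K:Q] = 4 and Gal(K/Q) is generated by the two order-2 automorphisms sqrt(69) ↦ -sqrt(69) and sqrt(79) ↦ -sqrt(79), giving V_4.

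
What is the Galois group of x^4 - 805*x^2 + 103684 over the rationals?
Gal(K/Q) = Z/2Z (cyclic of order 2)

f factors as (x^2 - 644)(x^2 - 161), so the splitting field is K = Q(sqrt(644), sqrt(161)). The squarefree part of 644 is 161 and the squarefree part of 161 is also 161, so sqrt(644) and sqrt(161) are both rational multiples of sqrt(161). Hence Q(sqrt(644)) = Q(sqrt(161)) = Q(sqrt(161)), and the splitting field collapses to a single degree-2 extension with Galois group Z/2Z.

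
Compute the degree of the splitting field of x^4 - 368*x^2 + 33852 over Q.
[K:Q] = 4

f factors as (x^2 - 182)(x^2 - 186); the splitting field is K = Q(sqrt(182), sqrt(186)). Since 182, 186, and 33852 are all non-squares in Q, the three subfields Q(sqrt(182)), Q(sqrt(186)), Q(sqrt(33852)) are distinct degree-2 extensions, so [K:Q] = 4 (Klein four Galois group).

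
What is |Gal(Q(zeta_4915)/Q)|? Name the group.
|Gal(Q(zeta_4915)/Q)| = phi(4915) = 3928; group ≅ (Z/4915Z)^* ≅ Z/4Z × Z/982Z

The n-th cyclotomic polynomial Φ_4915(x) is the minimal polynomial of zeta_4915 over Q and has degree phi(4915) = 3928. So Q(zeta_4915) is a degree-3928 Galois extension with Galois group (Z/4915Z)^*. By CRT, (Z/4915Z)^* ≅ (Z/5Z)^* × (Z/983Z)^*. Each prime-power unit group is (Z/5Z)^* ≅ Z/4Z; (Z/983Z)^* ≅ Z/982Z. Hence Gal(Q(zeta_4915)/Q) ≅ Z/4Z × Z/982Z.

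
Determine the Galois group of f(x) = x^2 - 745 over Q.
Gal(K/Q) = Z/2Z (cyclic of order 2)

x^2 - 745 is irreducible over Q since 745 is not a rational square. The splitting field Q(sqrt(745)) has degree 2 over Q, and its unique nontrivial automorphism is sqrt(745) ↦ -sqrt(745). Hence Gal(Q(sqrt(745))/Q) = Z/2Z.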